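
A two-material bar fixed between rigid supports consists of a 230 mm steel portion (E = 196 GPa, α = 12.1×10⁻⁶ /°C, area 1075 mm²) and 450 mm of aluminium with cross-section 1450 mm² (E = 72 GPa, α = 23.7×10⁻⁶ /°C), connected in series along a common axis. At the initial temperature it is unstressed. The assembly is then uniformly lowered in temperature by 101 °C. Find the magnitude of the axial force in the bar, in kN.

P ≈ 251 kN (tensile)

With the walls removed the bar would change length by δ_free = Σ αᵢΔT Lᵢ = 12.1×10⁻⁶×101×230 + 23.7×10⁻⁶×101×450 = 1.358 mm.
Since the ends are fixed, an axial force P builds up, equal in every segment, with P · Σ Lᵢ/(AᵢEᵢ) = δ_free.
Σ Lᵢ/(AᵢEᵢ) = 230/(1075×196×10³) + 450/(1450×72×10³) = 5.402×10⁻⁶ mm/N.
P = 1.358 / 5.402×10⁻⁶ = 251400 N = 251.4 kN, tensile.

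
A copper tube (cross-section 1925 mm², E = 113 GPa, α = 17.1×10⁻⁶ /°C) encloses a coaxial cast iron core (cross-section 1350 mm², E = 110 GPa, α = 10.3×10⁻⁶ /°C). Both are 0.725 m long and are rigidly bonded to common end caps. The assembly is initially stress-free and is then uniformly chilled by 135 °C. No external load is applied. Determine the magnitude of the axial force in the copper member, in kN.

Equilibrium of a rigid end plate with no external load gives equal and opposite internal forces ±P in the two members. Since α_{copper} > α_{cast iron}, cooling drives the copper into tension and the cast iron into compression.
Compatibility of the two members (thermal + elastic change equal): (α₁ − α₂)ΔT = P·[1/(A₁E₁) + 1/(A₂E₂)].
|α₁ − α₂|·ΔT = 6.8×10⁻⁶ × 135 = 0.000918.
1/(A₁E₁) + 1/(A₂E₂) = 1/(1925×113×10³) + 1/(1350×110×10³) = 1.133×10⁻⁸ N⁻¹.
P = 0.000918 / 1.133×10⁻⁸ = 81020 N = 81.02 kN.

P ≈ 81 kN (tensile in the copper)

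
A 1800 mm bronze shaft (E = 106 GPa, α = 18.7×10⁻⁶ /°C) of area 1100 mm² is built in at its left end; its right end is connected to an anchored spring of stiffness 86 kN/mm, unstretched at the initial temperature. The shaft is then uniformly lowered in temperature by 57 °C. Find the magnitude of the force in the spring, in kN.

P ≈ 70.9 kN

The unrestrained thermal change is αΔT L = 18.7×10⁻⁶ × 57 × 1800 = 1.919 mm.
Let P be the tensile force in the spring. The shaft extends elastically by PL/(AE) and the spring stretches by P/k; together these equal δ_free.
P [ L/(AE) + 1/k ] = δ_free → P [ 1800/(1100×106×10³) + 1/(86×10³) ] = 1.919.
P = 1.919 / 2.707×10⁻⁵ = 70890 N.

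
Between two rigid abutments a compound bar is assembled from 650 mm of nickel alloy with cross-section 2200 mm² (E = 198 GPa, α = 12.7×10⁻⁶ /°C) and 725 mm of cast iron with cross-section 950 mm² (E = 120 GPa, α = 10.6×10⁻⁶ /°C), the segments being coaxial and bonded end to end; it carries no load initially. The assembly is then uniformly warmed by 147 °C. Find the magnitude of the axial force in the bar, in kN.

P ≈ 298 kN (compressive)

With the walls removed the bar would change length by δ_free = Σ αᵢΔT Lᵢ = 12.7×10⁻⁶×147×650 + 10.6×10⁻⁶×147×725 = 2.343 mm.
The walls prevent any net length change, so an axial force P (same in every segment) develops. Compatibility: P · Σ Lᵢ/(AᵢEᵢ) = δ_free.
The series flexibility is Σ Lᵢ/(AᵢEᵢ) = 650/(2200×198×10³) + 725/(950×120×10³) = 7.852×10⁻⁶ mm/N.
Hence P = δ_free / Σ(L/AE) = 2.343/7.852×10⁻⁶ = 298.4 kN (compressive).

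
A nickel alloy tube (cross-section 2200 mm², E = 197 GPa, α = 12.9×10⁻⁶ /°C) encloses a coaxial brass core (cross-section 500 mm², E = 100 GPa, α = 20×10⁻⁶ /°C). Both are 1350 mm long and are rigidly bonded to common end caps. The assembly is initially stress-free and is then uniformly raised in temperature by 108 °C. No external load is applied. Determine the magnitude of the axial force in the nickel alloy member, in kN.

The brass has the larger α, so on heating it would change length more than the nickel alloy if both were free. The rigid plates force a common final length, so the brass is put into compression and the nickel alloy into tension, with equal and opposite forces P (no external load).
Setting the final lengths equal and cancelling L: (α₁ − α₂)ΔT = P/(A₁E₁) + P/(A₂E₂).
|α₁ − α₂|·ΔT = 7.1×10⁻⁶ × 108 = 0.0007668.
1/(A₁E₁) + 1/(A₂E₂) = 1/(2200×197×10³) + 1/(500×100×10³) = 2.231×10⁻⁸ N⁻¹.
So P = 0.0007668 / 2.231×10⁻⁸ = 34.37 kN.

P ≈ 34.4 kN (tensile in the nickel alloy)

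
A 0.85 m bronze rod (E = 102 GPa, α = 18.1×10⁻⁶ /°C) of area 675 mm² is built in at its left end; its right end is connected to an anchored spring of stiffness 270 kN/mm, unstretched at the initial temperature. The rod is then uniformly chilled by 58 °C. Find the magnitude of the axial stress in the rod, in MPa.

σ ≈ 82.4 MPa (tensile)

If the spring were absent the rod would shorten by αΔT L = 18.1×10⁻⁶ × 58 × 850 = 0.8923 mm.
Let P be the tensile force in the spring. The rod extends elastically by PL/(AE) and the spring stretches by P/k; together these equal δ_free.
So P = δ_free / [L/(AE) + 1/k] = 0.8923 / [ 850/(675×102×10³) + 1/(270×10³) ].
P = 0.8923 / 1.605×10⁻⁵ = 55600 N.
σ = P/A = 55600/675 = 82.37 MPa.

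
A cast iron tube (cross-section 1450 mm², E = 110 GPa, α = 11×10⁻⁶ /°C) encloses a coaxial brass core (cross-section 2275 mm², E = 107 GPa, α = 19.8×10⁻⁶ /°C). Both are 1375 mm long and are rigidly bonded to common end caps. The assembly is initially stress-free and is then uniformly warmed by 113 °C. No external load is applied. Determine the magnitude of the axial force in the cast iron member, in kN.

The brass has the larger α, so on heating it would change length more than the cast iron if both were free. The rigid plates force a common final length, so the brass is put into compression and the cast iron into tension, with equal and opposite forces P (no external load).
Setting the final lengths equal and cancelling L: (α₁ − α₂)ΔT = P/(A₁E₁) + P/(A₂E₂).
|α₁ − α₂|·ΔT = 8.8×10⁻⁶ × 113 = 0.0009944.
1/(A₁E₁) + 1/(A₂E₂) = 1/(1450×110×10³) + 1/(2275×107×10³) = 1.038×10⁻⁸ N⁻¹.
P = 0.0009944 / 1.038×10⁻⁸ = 95820 N = 95.82 kN.

P ≈ 95.8 kN (tensile in the cast iron)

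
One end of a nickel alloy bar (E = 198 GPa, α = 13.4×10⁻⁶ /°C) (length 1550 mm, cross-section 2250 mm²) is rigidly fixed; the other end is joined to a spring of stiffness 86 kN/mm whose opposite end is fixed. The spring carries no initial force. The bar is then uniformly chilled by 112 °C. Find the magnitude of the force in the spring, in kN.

The unrestrained thermal change is αΔT L = 13.4×10⁻⁶ × 112 × 1550 = 2.326 mm.
Let P be the tensile force in the spring. The bar extends elastically by PL/(AE) and the spring stretches by P/k; together these equal δ_free.
P [ L/(AE) + 1/k ] = δ_free → P [ 1550/(2250×198×10³) + 1/(86×10³) ] = 2.326.
P = 2.326 / 1.511×10⁻⁵ = 154000 N.

P ≈ 154 kN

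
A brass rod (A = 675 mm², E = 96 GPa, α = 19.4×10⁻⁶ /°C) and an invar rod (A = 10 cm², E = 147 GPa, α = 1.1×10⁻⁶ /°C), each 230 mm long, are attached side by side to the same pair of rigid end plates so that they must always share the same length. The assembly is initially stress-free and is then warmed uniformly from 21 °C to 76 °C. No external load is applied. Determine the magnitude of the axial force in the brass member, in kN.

P ≈ 45.3 kN (compressive in the brass)

Both members must finish at the same length. With the larger α, the brass tends to over-expand; the plates restrain it, putting the brass in compression and the invar in tension. With no external load the two internal forces are equal and opposite, magnitude P.
Setting the final lengths equal and cancelling L: (α₁ − α₂)ΔT = P/(A₁E₁) + P/(A₂E₂).
|α₁ − α₂|·ΔT = 18.3×10⁻⁶ × 55 = 0.001006.
1/(A₁E₁) + 1/(A₂E₂) = 1/(675×96×10³) + 1/(1000×147×10³) = 2.223×10⁻⁸ N⁻¹.
So P = 0.001006 / 2.223×10⁻⁸ = 45.27 kN.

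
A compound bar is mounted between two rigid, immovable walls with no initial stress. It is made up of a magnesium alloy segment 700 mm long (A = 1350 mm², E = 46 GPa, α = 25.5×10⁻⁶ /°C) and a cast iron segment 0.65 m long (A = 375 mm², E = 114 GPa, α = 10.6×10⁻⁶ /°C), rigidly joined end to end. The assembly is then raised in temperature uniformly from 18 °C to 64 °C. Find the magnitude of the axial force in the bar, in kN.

Free thermal expansion of the whole bar: Σ αᵢΔT Lᵢ = 25.5×10⁻⁶×46×700 + 10.6×10⁻⁶×46×650 = 1.138 mm.
The walls prevent any net length change, so an axial force P (same in every segment) develops. Compatibility: P · Σ Lᵢ/(AᵢEᵢ) = δ_free.
Σ Lᵢ/(AᵢEᵢ) = 700/(1350×46×10³) + 650/(375×114×10³) = 2.648×10⁻⁵ mm/N.
P = 1.138 / 2.648×10⁻⁵ = 42980 N = 42.98 kN, compressive.

P ≈ 43 kN (compressive)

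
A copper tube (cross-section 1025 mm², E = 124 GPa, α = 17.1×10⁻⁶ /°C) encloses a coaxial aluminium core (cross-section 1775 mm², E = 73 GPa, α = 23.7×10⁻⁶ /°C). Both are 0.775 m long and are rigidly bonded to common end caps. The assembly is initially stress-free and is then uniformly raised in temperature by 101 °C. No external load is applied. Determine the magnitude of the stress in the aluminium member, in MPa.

σ ≈ 24.1 MPa (compressive)

Both members must finish at the same length. With the larger α, the aluminium tends to over-expand; the plates restrain it, putting the aluminium in compression and the copper in tension. With no external load the two internal forces are equal and opposite, magnitude P.
Setting the final lengths equal and cancelling L: (α₁ − α₂)ΔT = P/(A₁E₁) + P/(A₂E₂).
|α₁ − α₂|·ΔT = 6.6×10⁻⁶ × 101 = 0.0006666.
1/(A₁E₁) + 1/(A₂E₂) = 1/(1025×124×10³) + 1/(1775×73×10³) = 1.559×10⁻⁸ N⁻¹.
So P = 0.0006666 / 1.559×10⁻⁸ = 42.77 kN.
σ_{aluminium} = P/A₂ = 42770/1775 = 24.1 MPa, compressive.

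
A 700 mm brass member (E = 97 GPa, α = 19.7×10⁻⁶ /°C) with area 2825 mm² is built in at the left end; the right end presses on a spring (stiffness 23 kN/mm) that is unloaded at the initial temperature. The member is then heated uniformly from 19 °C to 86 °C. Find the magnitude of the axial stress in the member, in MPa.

Free thermal expansion: δ_free = αΔT L = 19.7×10⁻⁶ × 67 × 700 = 0.9239 mm.
With a force P in the spring, the elastic change of the member is PL/(AE) and that of the spring is P/k; compatibility requires their sum to equal δ_free.
So P = δ_free / [L/(AE) + 1/k] = 0.9239 / [ 700/(2825×97×10³) + 1/(23×10³) ].
P = 0.9239 / 4.603×10⁻⁵ = 20070 N.
σ = P/A = 20070/2825 = 7.105 MPa.

σ ≈ 7.1 MPa (compressive)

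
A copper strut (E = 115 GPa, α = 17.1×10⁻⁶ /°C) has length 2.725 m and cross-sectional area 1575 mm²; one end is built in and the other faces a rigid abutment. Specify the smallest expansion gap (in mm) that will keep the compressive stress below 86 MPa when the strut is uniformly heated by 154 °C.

Free expansion if unrestrained: δ_free = αΔT L = 17.1×10⁻⁶ × 154 × 2725 = 7.176 mm.
At the allowable stress the elastic shortening the wall may impose is σL/E = 86 × 2725 / (115×10³) = 2.038 mm.
The gap must absorb the remainder: g_min = 7.176 − 2.038 = 5.138 mm.

g ≈ 5.14 mm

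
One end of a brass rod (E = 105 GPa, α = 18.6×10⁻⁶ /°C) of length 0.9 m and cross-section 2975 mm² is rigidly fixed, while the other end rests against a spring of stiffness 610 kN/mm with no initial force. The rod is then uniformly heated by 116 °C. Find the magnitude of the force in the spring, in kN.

If the spring were absent the rod would lengthen by αΔT L = 18.6×10⁻⁶ × 116 × 900 = 1.942 mm.
With a force P in the spring, the elastic change of the rod is PL/(AE) and that of the spring is P/k; compatibility requires their sum to equal δ_free.
So P = δ_free / [L/(AE) + 1/k] = 1.942 / [ 900/(2975×105×10³) + 1/(610×10³) ].
P = 1.942 / 4.52×10⁻⁶ = 429600 N.

P ≈ 430 kN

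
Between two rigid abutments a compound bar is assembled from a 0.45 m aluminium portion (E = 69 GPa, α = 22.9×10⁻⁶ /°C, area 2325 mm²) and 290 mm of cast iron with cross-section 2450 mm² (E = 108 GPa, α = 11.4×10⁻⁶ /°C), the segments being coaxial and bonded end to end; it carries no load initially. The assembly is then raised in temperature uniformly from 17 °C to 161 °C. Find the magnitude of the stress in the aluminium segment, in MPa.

Free thermal expansion of the whole bar: Σ αᵢΔT Lᵢ = 22.9×10⁻⁶×144×450 + 11.4×10⁻⁶×144×290 = 1.96 mm.
The walls prevent any net length change, so an axial force P (same in every segment) develops. Compatibility: P · Σ Lᵢ/(AᵢEᵢ) = δ_free.
Σ Lᵢ/(AᵢEᵢ) = 450/(2325×69×10³) + 290/(2450×108×10³) = 3.901×10⁻⁶ mm/N.
So P = 1.96 / 3.901×10⁻⁶ = 502.4 kN, compressive.
σ_{aluminium} = P / A = 502400 / 2325 = 216.1 MPa.

σ ≈ 216 MPa (compressive)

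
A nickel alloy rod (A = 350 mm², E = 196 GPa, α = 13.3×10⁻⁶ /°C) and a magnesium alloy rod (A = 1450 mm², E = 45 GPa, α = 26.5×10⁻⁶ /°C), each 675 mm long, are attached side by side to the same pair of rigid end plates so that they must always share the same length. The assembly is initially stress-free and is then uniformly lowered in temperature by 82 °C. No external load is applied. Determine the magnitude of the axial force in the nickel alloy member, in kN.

P ≈ 36.2 kN (compressive in the nickel alloy)

Both members must finish at the same length. With the larger α, the magnesium alloy tends to over-contract; the plates restrain it, putting the magnesium alloy in tension and the nickel alloy in compression. With no external load the two internal forces are equal and opposite, magnitude P.
Setting the final lengths equal and cancelling L: (α₁ − α₂)ΔT = P/(A₁E₁) + P/(A₂E₂).
|α₁ − α₂|·ΔT = 13.2×10⁻⁶ × 82 = 0.001082.
1/(A₁E₁) + 1/(A₂E₂) = 1/(350×196×10³) + 1/(1450×45×10³) = 2.99×10⁻⁸ N⁻¹.
P = 0.001082 / 2.99×10⁻⁸ = 36200 N = 36.2 kN.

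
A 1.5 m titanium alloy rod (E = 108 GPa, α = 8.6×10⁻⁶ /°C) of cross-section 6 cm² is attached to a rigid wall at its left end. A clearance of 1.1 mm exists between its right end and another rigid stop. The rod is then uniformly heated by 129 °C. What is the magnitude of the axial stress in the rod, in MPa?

If the wall were absent the rod would grow by αΔT L = 8.6×10⁻⁶ × 129 × 1500 = 1.664 mm.
This exceeds the 1.1 mm gap, so the wall pushes back. The portion of expansion that must be recovered elastically is δ_free − gap = 1.664 − 1.1 = 0.5641 mm.
That suppressed elongation corresponds to σ = E·Δ/L = 108×10³ × 0.5641/1500 = 40.62 MPa.

σ ≈ 40.6 MPa (compressive)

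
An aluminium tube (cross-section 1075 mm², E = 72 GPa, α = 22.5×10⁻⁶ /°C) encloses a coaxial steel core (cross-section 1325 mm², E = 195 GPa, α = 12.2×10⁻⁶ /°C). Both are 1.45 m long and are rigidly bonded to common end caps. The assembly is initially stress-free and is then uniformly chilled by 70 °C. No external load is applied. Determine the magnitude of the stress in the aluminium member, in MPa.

Equilibrium of a rigid end plate with no external load gives equal and opposite internal forces ±P in the two members. Since α_{aluminium} > α_{steel}, cooling drives the aluminium into tension and the steel into compression.
Setting the final lengths equal and cancelling L: (α₁ − α₂)ΔT = P/(A₁E₁) + P/(A₂E₂).
|α₁ − α₂|·ΔT = 10.3×10⁻⁶ × 70 = 0.000721.
1/(A₁E₁) + 1/(A₂E₂) = 1/(1075×72×10³) + 1/(1325×195×10³) = 1.679×10⁻⁸ N⁻¹.
So P = 0.000721 / 1.679×10⁻⁸ = 42.94 kN.
σ_{aluminium} = P/A₁ = 42940/1075 = 39.95 MPa, tensile.

σ ≈ 39.9 MPa (tensile)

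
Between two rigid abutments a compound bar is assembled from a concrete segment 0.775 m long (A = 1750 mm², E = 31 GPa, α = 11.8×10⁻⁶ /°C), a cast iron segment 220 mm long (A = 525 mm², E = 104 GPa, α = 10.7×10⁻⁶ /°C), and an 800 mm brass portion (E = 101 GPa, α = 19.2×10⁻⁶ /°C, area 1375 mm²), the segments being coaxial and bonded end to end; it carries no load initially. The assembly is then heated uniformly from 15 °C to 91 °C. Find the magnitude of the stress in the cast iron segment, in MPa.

σ ≈ 161 MPa (compressive)

If the supports were absent, the total length change would be Σ αᵢΔT Lᵢ = 11.8×10⁻⁶×76×775 + 10.7×10⁻⁶×76×220 + 19.2×10⁻⁶×76×800 = 2.041 mm.
The walls prevent any net length change, so an axial force P (same in every segment) develops. Compatibility: P · Σ Lᵢ/(AᵢEᵢ) = δ_free.
The series flexibility is Σ Lᵢ/(AᵢEᵢ) = 775/(1750×31×10³) + 220/(525×104×10³) + 800/(1375×101×10³) = 2.408×10⁻⁵ mm/N.
Hence P = δ_free / Σ(L/AE) = 2.041/2.408×10⁻⁵ = 84.79 kN (compressive).
σ_{cast iron} = P / A = 84790 / 525 = 161.5 MPa.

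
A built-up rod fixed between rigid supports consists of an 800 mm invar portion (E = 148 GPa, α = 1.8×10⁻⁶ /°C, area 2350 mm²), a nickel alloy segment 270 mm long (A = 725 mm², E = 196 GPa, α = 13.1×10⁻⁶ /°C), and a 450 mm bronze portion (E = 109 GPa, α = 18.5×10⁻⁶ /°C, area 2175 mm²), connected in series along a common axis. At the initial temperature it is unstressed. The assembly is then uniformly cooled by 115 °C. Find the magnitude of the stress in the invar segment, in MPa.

σ ≈ 107 MPa (tensile)

With the walls removed the bar would change length by δ_free = Σ αᵢΔT Lᵢ = 1.8×10⁻⁶×115×800 + 13.1×10⁻⁶×115×270 + 18.5×10⁻⁶×115×450 = 1.53 mm.
Since the ends are fixed, an axial force P builds up, equal in every segment, with P · Σ Lᵢ/(AᵢEᵢ) = δ_free.
The series flexibility is Σ Lᵢ/(AᵢEᵢ) = 800/(2350×148×10³) + 270/(725×196×10³) + 450/(2175×109×10³) = 6.098×10⁻⁶ mm/N.
Hence P = δ_free / Σ(L/AE) = 1.53/6.098×10⁻⁶ = 250.8 kN (tensile).
σ_{invar} = P / A = 250800 / 2350 = 106.7 MPa.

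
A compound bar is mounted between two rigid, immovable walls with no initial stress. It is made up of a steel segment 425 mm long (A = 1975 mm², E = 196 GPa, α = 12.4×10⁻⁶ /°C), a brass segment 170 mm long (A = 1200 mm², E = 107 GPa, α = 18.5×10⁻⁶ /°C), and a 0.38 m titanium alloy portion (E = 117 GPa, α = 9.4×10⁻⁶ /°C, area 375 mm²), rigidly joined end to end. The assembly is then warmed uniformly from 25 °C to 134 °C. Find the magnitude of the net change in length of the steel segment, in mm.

If the supports were absent, the total length change would be Σ αᵢΔT Lᵢ = 12.4×10⁻⁶×109×425 + 18.5×10⁻⁶×109×170 + 9.4×10⁻⁶×109×380 = 1.307 mm.
The rigid supports impose zero overall length change; the single axial force P common to all segments must satisfy P Σ Lᵢ/(AᵢEᵢ) = δ_free.
The series flexibility is Σ Lᵢ/(AᵢEᵢ) = 425/(1975×196×10³) + 170/(1200×107×10³) + 380/(375×117×10³) = 1.108×10⁻⁵ mm/N.
So P = 1.307 / 1.108×10⁻⁵ = 117.9 kN, compressive.
For the steel segment, free thermal change = 12.4×10⁻⁶×109×425 = 0.5744 mm and elastic change from P = 117900×425/(1975×196×10³) = 0.1294 mm; these oppose, so the net change is 0.445 mm (segment lengthens).

|ΔL| ≈ 0.445 mm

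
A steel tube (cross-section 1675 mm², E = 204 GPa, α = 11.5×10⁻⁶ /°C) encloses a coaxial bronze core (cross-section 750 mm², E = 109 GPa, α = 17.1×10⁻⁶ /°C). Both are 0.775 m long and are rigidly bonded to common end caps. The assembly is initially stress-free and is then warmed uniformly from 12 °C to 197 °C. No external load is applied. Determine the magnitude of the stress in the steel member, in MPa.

σ ≈ 40.8 MPa (tensile)

Both members must finish at the same length. With the larger α, the bronze tends to over-expand; the plates restrain it, putting the bronze in compression and the steel in tension. With no external load the two internal forces are equal and opposite, magnitude P.
Setting the final lengths equal and cancelling L: (α₁ − α₂)ΔT = P/(A₁E₁) + P/(A₂E₂).
|α₁ − α₂|·ΔT = 5.6×10⁻⁶ × 185 = 0.001036.
1/(A₁E₁) + 1/(A₂E₂) = 1/(1675×204×10³) + 1/(750×109×10³) = 1.516×10⁻⁸ N⁻¹.
P = 0.001036 / 1.516×10⁻⁸ = 68340 N = 68.34 kN.
σ_{steel} = P/A₁ = 68340/1675 = 40.8 MPa, tensile.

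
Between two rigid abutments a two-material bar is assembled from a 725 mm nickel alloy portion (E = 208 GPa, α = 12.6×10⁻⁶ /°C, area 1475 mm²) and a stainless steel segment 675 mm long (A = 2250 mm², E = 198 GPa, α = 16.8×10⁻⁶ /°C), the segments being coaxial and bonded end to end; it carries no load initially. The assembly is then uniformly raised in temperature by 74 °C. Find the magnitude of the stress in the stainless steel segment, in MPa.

σ ≈ 174 MPa (compressive)

If the supports were absent, the total length change would be Σ αᵢΔT Lᵢ = 12.6×10⁻⁶×74×725 + 16.8×10⁻⁶×74×675 = 1.515 mm.
The walls prevent any net length change, so an axial force P (same in every segment) develops. Compatibility: P · Σ Lᵢ/(AᵢEᵢ) = δ_free.
The series flexibility is Σ Lᵢ/(AᵢEᵢ) = 725/(1475×208×10³) + 675/(2250×198×10³) = 3.878×10⁻⁶ mm/N.
Hence P = δ_free / Σ(L/AE) = 1.515/3.878×10⁻⁶ = 390.7 kN (compressive).
σ_{stainless steel} = P / A = 390700 / 2250 = 173.6 MPa.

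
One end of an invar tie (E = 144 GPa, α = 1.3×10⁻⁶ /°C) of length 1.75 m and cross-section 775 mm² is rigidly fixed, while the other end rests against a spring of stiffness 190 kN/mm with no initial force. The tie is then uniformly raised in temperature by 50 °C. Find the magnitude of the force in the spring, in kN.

If the spring were absent the tie would lengthen by αΔT L = 1.3×10⁻⁶ × 50 × 1750 = 0.1138 mm.
Let P be the compressive force at the spring. The tie shortens elastically by PL/(AE) and the spring compresses by P/k; together these equal δ_free.
So P = δ_free / [L/(AE) + 1/k] = 0.1138 / [ 1750/(775×144×10³) + 1/(190×10³) ].
P = 0.1138 / 2.094×10⁻⁵ = 5431 N.

P ≈ 5.43 kN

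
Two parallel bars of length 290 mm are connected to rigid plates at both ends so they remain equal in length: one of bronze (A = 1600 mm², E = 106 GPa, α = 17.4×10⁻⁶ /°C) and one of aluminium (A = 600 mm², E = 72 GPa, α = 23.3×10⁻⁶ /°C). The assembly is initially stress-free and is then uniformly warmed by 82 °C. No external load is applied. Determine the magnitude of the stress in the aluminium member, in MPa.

σ ≈ 27.8 MPa (compressive)

Both members must finish at the same length. With the larger α, the aluminium tends to over-expand; the plates restrain it, putting the aluminium in compression and the bronze in tension. With no external load the two internal forces are equal and opposite, magnitude P.
Compatibility of the two members (thermal + elastic change equal): (α₁ − α₂)ΔT = P·[1/(A₁E₁) + 1/(A₂E₂)].
|α₁ − α₂|·ΔT = 5.9×10⁻⁶ × 82 = 0.0004838.
1/(A₁E₁) + 1/(A₂E₂) = 1/(1600×106×10³) + 1/(600×72×10³) = 2.904×10⁻⁸ N⁻¹.
So P = 0.0004838 / 2.904×10⁻⁸ = 16.66 kN.
σ_{aluminium} = P/A₂ = 16660/600 = 27.76 MPa, compressive.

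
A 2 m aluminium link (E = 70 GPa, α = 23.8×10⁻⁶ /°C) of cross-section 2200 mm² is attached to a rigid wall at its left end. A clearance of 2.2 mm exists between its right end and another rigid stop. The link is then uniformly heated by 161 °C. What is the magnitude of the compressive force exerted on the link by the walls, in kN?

Free thermal elongation = αΔT L = 23.8×10⁻⁶ × 161 × 2000 = 7.664 mm.
The gap closes (δ_free > 2.2 mm) and the wall then resists a further 7.664 − 2.2 = 5.464 mm of expansion.
So σ = E(δ_free − g)/L = 70×10³ × 5.464/2000 = 191.2 MPa.
Force on the wall = σA = 191.2 × 2200 mm² = 420.7 kN.

P ≈ 421 kN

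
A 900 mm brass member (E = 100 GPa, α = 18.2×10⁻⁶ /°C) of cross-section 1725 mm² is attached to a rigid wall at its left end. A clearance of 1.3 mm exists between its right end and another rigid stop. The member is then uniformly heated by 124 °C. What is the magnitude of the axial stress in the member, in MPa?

σ ≈ 81.2 MPa (compressive)

If the wall were absent the member would grow by αΔT L = 18.2×10⁻⁶ × 124 × 900 = 2.031 mm.
The gap closes (δ_free > 1.3 mm) and the wall then resists a further 2.031 − 1.3 = 0.7311 mm of expansion.
So σ = E(δ_free − g)/L = 100×10³ × 0.7311/900 = 81.24 MPa.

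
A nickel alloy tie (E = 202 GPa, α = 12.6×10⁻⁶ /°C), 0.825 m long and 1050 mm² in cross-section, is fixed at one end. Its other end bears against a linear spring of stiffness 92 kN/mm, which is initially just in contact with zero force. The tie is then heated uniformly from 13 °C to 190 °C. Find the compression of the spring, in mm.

δ ≈ 1.36 mm

If the spring were absent the tie would lengthen by αΔT L = 12.6×10⁻⁶ × 177 × 825 = 1.84 mm.
Let P be the compressive force at the spring. The tie shortens elastically by PL/(AE) and the spring compresses by P/k; together these equal δ_free.
So P = δ_free / [L/(AE) + 1/k] = 1.84 / [ 825/(1050×202×10³) + 1/(92×10³) ].
P = 1.84 / 1.476×10⁻⁵ = 124700 N.
Spring compression = P/k = 124700/(92×10³) = 1.355 mm.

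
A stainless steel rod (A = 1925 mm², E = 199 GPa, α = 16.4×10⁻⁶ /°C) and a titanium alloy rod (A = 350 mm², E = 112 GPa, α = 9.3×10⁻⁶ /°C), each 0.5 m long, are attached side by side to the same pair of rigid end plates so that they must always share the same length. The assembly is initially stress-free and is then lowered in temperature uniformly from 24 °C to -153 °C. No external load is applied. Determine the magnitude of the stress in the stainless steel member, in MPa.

σ ≈ 23.2 MPa (tensile)

Equilibrium of a rigid end plate with no external load gives equal and opposite internal forces ±P in the two members. Since α_{stainless steel} > α_{titanium alloy}, cooling drives the stainless steel into tension and the titanium alloy into compression.
Setting the final lengths equal and cancelling L: (α₁ − α₂)ΔT = P/(A₁E₁) + P/(A₂E₂).
|α₁ − α₂|·ΔT = 7.1×10⁻⁶ × 177 = 0.001257.
1/(A₁E₁) + 1/(A₂E₂) = 1/(1925×199×10³) + 1/(350×112×10³) = 2.812×10⁻⁸ N⁻¹.
So P = 0.001257 / 2.812×10⁻⁸ = 44.69 kN.
σ_{stainless steel} = P/A₁ = 44690/1925 = 23.22 MPa, tensile.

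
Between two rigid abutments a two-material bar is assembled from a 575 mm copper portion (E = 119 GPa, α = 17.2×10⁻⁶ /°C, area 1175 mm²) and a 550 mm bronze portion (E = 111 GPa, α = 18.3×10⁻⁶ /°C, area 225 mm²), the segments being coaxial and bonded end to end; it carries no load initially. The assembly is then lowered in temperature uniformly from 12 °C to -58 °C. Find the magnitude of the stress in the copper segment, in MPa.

With the walls removed the bar would change length by δ_free = Σ αᵢΔT Lᵢ = 17.2×10⁻⁶×70×575 + 18.3×10⁻⁶×70×550 = 1.397 mm.
The walls prevent any net length change, so an axial force P (same in every segment) develops. Compatibility: P · Σ Lᵢ/(AᵢEᵢ) = δ_free.
Σ Lᵢ/(AᵢEᵢ) = 575/(1175×119×10³) + 550/(225×111×10³) = 2.613×10⁻⁵ mm/N.
So P = 1.397 / 2.613×10⁻⁵ = 53.45 kN, tensile.
σ_{copper} = P / A = 53450 / 1175 = 45.49 MPa.

σ ≈ 45.5 MPa (tensile)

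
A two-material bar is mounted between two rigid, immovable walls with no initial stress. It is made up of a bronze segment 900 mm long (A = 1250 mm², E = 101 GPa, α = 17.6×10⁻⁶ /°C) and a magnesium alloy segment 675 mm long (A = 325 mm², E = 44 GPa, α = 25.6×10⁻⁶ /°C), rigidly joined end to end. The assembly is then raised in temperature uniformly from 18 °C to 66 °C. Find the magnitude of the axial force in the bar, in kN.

If the supports were absent, the total length change would be Σ αᵢΔT Lᵢ = 17.6×10⁻⁶×48×900 + 25.6×10⁻⁶×48×675 = 1.59 mm.
Since the ends are fixed, an axial force P builds up, equal in every segment, with P · Σ Lᵢ/(AᵢEᵢ) = δ_free.
The series flexibility is Σ Lᵢ/(AᵢEᵢ) = 900/(1250×101×10³) + 675/(325×44×10³) = 5.433×10⁻⁵ mm/N.
So P = 1.59 / 5.433×10⁻⁵ = 29.26 kN, compressive.

P ≈ 29.3 kN (compressive)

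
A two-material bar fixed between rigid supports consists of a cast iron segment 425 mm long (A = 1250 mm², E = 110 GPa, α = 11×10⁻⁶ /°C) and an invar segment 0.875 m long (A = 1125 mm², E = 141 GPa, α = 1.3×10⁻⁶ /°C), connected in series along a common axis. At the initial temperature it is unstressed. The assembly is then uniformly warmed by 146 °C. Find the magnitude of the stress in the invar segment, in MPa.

Free thermal expansion of the whole bar: Σ αᵢΔT Lᵢ = 11×10⁻⁶×146×425 + 1.3×10⁻⁶×146×875 = 0.8486 mm.
Since the ends are fixed, an axial force P builds up, equal in every segment, with P · Σ Lᵢ/(AᵢEᵢ) = δ_free.
The series flexibility is Σ Lᵢ/(AᵢEᵢ) = 425/(1250×110×10³) + 875/(1125×141×10³) = 8.607×10⁻⁶ mm/N.
P = 0.8486 / 8.607×10⁻⁶ = 98600 N = 98.6 kN, compressive.
σ_{invar} = P / A = 98600 / 1125 = 87.64 MPa.

σ ≈ 87.6 MPa (compressive)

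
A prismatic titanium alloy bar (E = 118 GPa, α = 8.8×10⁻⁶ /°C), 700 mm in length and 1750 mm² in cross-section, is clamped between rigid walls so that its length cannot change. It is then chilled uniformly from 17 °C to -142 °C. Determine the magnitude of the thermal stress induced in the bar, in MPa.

The supports are rigid, so the total axial strain is zero. The restrained thermal strain is ε = αΔT = 8.8×10⁻⁶ × 159 = 1399.2×10⁻⁶.
Hence σ = E·αΔT = 118×10³ × 1399.2×10⁻⁶ = 165.1 MPa, tensile.

σ ≈ 165 MPa (tensile)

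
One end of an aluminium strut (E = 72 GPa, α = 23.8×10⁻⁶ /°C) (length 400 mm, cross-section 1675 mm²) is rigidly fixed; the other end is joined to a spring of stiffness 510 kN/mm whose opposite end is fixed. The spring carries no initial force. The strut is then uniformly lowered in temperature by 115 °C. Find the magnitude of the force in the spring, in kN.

Free thermal contraction: δ_free = αΔT L = 23.8×10⁻⁶ × 115 × 400 = 1.095 mm.
With a force P in the spring, the elastic change of the strut is PL/(AE) and that of the spring is P/k; compatibility requires their sum to equal δ_free.
P [ L/(AE) + 1/k ] = δ_free → P [ 400/(1675×72×10³) + 1/(510×10³) ] = 1.095.
P = 1.095 / 5.278×10⁻⁶ = 207400 N.

P ≈ 207 kN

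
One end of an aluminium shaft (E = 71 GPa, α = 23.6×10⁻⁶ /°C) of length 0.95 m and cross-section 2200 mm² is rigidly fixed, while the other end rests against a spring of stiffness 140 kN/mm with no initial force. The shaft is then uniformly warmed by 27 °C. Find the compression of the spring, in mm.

δ ≈ 0.327 mm

The unrestrained thermal change is αΔT L = 23.6×10⁻⁶ × 27 × 950 = 0.6053 mm.
Let P be the compressive force at the spring. The shaft shortens elastically by PL/(AE) and the spring compresses by P/k; together these equal δ_free.
So P = δ_free / [L/(AE) + 1/k] = 0.6053 / [ 950/(2200×71×10³) + 1/(140×10³) ].
P = 0.6053 / 1.322×10⁻⁵ = 45770 N.
Spring compression = P/k = 45770/(140×10³) = 0.327 mm.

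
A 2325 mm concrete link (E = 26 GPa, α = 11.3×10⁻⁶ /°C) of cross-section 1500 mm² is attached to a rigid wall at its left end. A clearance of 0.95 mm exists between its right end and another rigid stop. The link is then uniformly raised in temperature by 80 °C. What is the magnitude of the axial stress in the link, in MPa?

σ ≈ 12.9 MPa (compressive)

Free thermal elongation = αΔT L = 11.3×10⁻⁶ × 80 × 2325 = 2.102 mm.
The gap closes (δ_free > 0.95 mm) and the wall then resists a further 2.102 − 0.95 = 1.152 mm of expansion.
That suppressed elongation corresponds to σ = E·Δ/L = 26×10³ × 1.152/2325 = 12.88 MPa.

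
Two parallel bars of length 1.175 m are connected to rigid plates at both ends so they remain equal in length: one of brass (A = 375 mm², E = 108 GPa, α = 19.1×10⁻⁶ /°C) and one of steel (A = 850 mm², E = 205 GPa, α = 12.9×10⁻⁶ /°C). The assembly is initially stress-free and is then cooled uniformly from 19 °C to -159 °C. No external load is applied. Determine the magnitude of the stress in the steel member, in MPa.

Both members must finish at the same length. With the larger α, the brass tends to over-contract; the plates restrain it, putting the brass in tension and the steel in compression. With no external load the two internal forces are equal and opposite, magnitude P.
Compatibility of the two members (thermal + elastic change equal): (α₁ − α₂)ΔT = P·[1/(A₁E₁) + 1/(A₂E₂)].
|α₁ − α₂|·ΔT = 6.2×10⁻⁶ × 178 = 0.001104.
1/(A₁E₁) + 1/(A₂E₂) = 1/(375×108×10³) + 1/(850×205×10³) = 3.043×10⁻⁸ N⁻¹.
So P = 0.001104 / 3.043×10⁻⁸ = 36.27 kN.
σ_{steel} = P/A₂ = 36270/850 = 42.67 MPa, compressive.

σ ≈ 42.7 MPa (compressive)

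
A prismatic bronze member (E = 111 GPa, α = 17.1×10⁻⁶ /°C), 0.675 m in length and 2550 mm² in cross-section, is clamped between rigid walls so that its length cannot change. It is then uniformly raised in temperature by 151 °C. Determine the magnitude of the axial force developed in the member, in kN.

Full restraint means ε = 0, so the stress is σ = EαΔT = 111×10³ × 17.1×10⁻⁶ × 151 = 286.6 MPa.
P = AEαΔT = 2550 × 111×10³ × 17.1×10⁻⁶ × 151 = 730.9 kN (compressive).

P ≈ 731 kN (compressive)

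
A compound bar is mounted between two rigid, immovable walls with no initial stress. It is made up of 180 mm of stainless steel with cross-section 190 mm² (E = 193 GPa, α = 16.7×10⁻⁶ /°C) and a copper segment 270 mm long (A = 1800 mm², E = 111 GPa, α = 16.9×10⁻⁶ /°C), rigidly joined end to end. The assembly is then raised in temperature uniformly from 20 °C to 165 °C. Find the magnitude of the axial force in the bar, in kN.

P ≈ 175 kN (compressive)

Free thermal expansion of the whole bar: Σ αᵢΔT Lᵢ = 16.7×10⁻⁶×145×180 + 16.9×10⁻⁶×145×270 = 1.098 mm.
Since the ends are fixed, an axial force P builds up, equal in every segment, with P · Σ Lᵢ/(AᵢEᵢ) = δ_free.
The series flexibility is Σ Lᵢ/(AᵢEᵢ) = 180/(190×193×10³) + 270/(1800×111×10³) = 6.26×10⁻⁶ mm/N.
P = 1.098 / 6.26×10⁻⁶ = 175300 N = 175.3 kN, compressive.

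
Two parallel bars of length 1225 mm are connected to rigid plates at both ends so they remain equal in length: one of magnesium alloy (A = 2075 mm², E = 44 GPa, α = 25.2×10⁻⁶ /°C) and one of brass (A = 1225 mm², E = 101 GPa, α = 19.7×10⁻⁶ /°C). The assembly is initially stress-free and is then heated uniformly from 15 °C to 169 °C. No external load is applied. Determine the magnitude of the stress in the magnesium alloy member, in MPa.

σ ≈ 21.4 MPa (compressive)

The magnesium alloy has the larger α, so on heating it would change length more than the brass if both were free. The rigid plates force a common final length, so the magnesium alloy is put into compression and the brass into tension, with equal and opposite forces P (no external load).
Compatibility of the two members (thermal + elastic change equal): (α₁ − α₂)ΔT = P·[1/(A₁E₁) + 1/(A₂E₂)].
|α₁ − α₂|·ΔT = 5.5×10⁻⁶ × 154 = 0.000847.
1/(A₁E₁) + 1/(A₂E₂) = 1/(2075×44×10³) + 1/(1225×101×10³) = 1.904×10⁻⁸ N⁻¹.
So P = 0.000847 / 1.904×10⁻⁸ = 44.5 kN.
σ_{magnesium alloy} = P/A₁ = 44500/2075 = 21.44 MPa, compressive.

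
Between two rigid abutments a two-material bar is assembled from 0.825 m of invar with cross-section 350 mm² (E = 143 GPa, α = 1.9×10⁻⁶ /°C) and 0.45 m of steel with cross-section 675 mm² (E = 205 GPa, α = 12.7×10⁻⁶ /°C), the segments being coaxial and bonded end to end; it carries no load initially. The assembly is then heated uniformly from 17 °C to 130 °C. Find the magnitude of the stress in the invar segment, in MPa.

σ ≈ 119 MPa (compressive)

Free thermal expansion of the whole bar: Σ αᵢΔT Lᵢ = 1.9×10⁻⁶×113×825 + 12.7×10⁻⁶×113×450 = 0.8229 mm.
The rigid supports impose zero overall length change; the single axial force P common to all segments must satisfy P Σ Lᵢ/(AᵢEᵢ) = δ_free.
Σ Lᵢ/(AᵢEᵢ) = 825/(350×143×10³) + 450/(675×205×10³) = 1.974×10⁻⁵ mm/N.
P = 0.8229 / 1.974×10⁻⁵ = 41700 N = 41.7 kN, compressive.
σ_{invar} = P / A = 41700 / 350 = 119.1 MPa.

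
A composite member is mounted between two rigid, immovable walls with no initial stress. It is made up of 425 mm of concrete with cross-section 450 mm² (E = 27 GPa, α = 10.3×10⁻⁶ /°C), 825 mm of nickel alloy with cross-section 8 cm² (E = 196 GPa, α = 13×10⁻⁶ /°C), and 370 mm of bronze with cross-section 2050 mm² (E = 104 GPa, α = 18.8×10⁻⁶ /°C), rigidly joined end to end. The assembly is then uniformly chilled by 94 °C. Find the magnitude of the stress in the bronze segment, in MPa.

With the walls removed the bar would change length by δ_free = Σ αᵢΔT Lᵢ = 10.3×10⁻⁶×94×425 + 13×10⁻⁶×94×825 + 18.8×10⁻⁶×94×370 = 2.073 mm.
The walls prevent any net length change, so an axial force P (same in every segment) develops. Compatibility: P · Σ Lᵢ/(AᵢEᵢ) = δ_free.
Σ Lᵢ/(AᵢEᵢ) = 425/(450×27×10³) + 825/(800×196×10³) + 370/(2050×104×10³) = 4.198×10⁻⁵ mm/N.
So P = 2.073 / 4.198×10⁻⁵ = 49.4 kN, tensile.
σ_{bronze} = P / A = 49400 / 2050 = 24.1 MPa.

σ ≈ 24.1 MPa (tensile)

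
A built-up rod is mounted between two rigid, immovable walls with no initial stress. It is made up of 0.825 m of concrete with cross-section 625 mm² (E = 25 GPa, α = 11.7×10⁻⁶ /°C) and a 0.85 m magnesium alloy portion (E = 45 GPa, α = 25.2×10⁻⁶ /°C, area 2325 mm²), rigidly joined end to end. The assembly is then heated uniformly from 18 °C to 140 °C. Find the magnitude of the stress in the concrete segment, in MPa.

If the supports were absent, the total length change would be Σ αᵢΔT Lᵢ = 11.7×10⁻⁶×122×825 + 25.2×10⁻⁶×122×850 = 3.791 mm.
Since the ends are fixed, an axial force P builds up, equal in every segment, with P · Σ Lᵢ/(AᵢEᵢ) = δ_free.
Σ Lᵢ/(AᵢEᵢ) = 825/(625×25×10³) + 850/(2325×45×10³) = 6.092×10⁻⁵ mm/N.
So P = 3.791 / 6.092×10⁻⁵ = 62.22 kN, compressive.
σ_{concrete} = P / A = 62220 / 625 = 99.56 MPa.

σ ≈ 99.6 MPa (compressive)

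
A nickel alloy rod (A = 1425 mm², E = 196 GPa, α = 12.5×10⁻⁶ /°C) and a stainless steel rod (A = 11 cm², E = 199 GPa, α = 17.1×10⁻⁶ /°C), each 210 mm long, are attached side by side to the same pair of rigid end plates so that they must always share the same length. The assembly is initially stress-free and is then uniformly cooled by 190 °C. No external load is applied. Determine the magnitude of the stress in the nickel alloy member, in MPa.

The stainless steel has the larger α, so on cooling it would change length more than the nickel alloy if both were free. The rigid plates force a common final length, so the stainless steel is put into tension and the nickel alloy into compression, with equal and opposite forces P (no external load).
Setting the final lengths equal and cancelling L: (α₁ − α₂)ΔT = P/(A₁E₁) + P/(A₂E₂).
|α₁ − α₂|·ΔT = 4.6×10⁻⁶ × 190 = 0.000874.
1/(A₁E₁) + 1/(A₂E₂) = 1/(1425×196×10³) + 1/(1100×199×10³) = 8.149×10⁻⁹ N⁻¹.
So P = 0.000874 / 8.149×10⁻⁹ = 107.3 kN.
σ_{nickel alloy} = P/A₁ = 107300/1425 = 75.27 MPa, compressive.

σ ≈ 75.3 MPa (compressive)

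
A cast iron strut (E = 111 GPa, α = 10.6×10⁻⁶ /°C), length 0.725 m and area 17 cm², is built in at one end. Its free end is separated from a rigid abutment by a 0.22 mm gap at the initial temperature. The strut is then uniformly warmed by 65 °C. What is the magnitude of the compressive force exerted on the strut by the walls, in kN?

Unrestrained expansion: δ_free = αΔT L = 10.6×10⁻⁶ × 65 × 725 = 0.4995 mm.
After closing the 0.22 mm clearance, 0.4995 − 0.22 = 0.2795 mm of expansion remains to be suppressed by the wall.
Compatibility: PL/(AE) = 0.2795 mm, so σ = P/A = E × (0.2795/725) = 42.8 MPa.
Force on the wall = σA = 42.8 × 1700 mm² = 72.75 kN.

P ≈ 72.8 kN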